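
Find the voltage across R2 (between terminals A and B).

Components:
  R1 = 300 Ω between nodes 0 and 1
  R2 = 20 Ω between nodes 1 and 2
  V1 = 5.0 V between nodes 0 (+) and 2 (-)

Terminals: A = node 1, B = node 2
R1 and R2 are in series across V1 (node 0 → node 1 → node 2), and the output A–B is taken across R2, so this is a voltage divider.
Series current: I = V1/(R1 + R2) = 5/(300 + 20) = 5/320 = 0.01562 A
V_R2 = I × R2 = V1 × R2/(R1 + R2) = 5 × 20/320 = 0.3125 V

Final answer: 0.3125 V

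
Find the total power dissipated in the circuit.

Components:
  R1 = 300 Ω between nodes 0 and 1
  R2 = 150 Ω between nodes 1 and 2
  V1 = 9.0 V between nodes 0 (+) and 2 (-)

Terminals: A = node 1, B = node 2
Nodal analysis, taking node 2 as the 0 V reference.
Source V1 fixes V_0 = 9 V.
KCL at each unknown node (sum of currents leaving = 0; resistances in Ω):
  Node 1: (V_1 - 9)/300 + (V_1 - 0)/150 = 0
Collecting terms: 0.01 × V_1 = 0.03  =>  V_1 = 3 V
Power in each resistor, P = (ΔV)²/R:
  P_R1 = (9 - 3)²/300 = 0.12 W
  P_R2 = (3 - 0)²/150 = 0.06 W
P_total = P_R1 + P_R2 = 0.18 W

Final answer: 0.18 W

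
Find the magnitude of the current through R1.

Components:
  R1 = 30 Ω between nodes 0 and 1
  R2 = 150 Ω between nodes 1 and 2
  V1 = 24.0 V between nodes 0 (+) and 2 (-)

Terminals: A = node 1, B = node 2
Nodal analysis, taking node 2 as the 0 V reference.
Source V1 fixes V_0 = 24 V.
KCL at each unknown node (sum of currents leaving = 0; resistances in Ω):
  Node 1: (V_1 - 24)/30 + (V_1 - 0)/150 = 0
Collecting terms: 0.04 × V_1 = 0.8  =>  V_1 = 20 V
I_R1 = (V_0 - V_1)/R1 = (24 - 20)/30 = 0.1333 A
|I_R1| = 0.1333 A

Final answer: |I_R1| = 0.1333 A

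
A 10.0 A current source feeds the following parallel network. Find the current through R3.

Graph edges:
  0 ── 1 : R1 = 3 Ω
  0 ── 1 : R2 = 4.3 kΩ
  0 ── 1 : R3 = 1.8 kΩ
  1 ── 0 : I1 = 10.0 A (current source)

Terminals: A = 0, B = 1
All resistors sit directly between nodes 0 and 1, so they are in parallel and share one voltage V; the full source current 10 A splits among them.
1/R_par = 1/3 + 1/4300 + 1/1800 = 0.3341 S  =>  R_par = 2.993 Ω
V = I × R_par = 10 × 2.993 = 29.93 V
I_R3 = V/R3 = 29.93/1800 = 0.01663 A

Final answer: 0.01663 A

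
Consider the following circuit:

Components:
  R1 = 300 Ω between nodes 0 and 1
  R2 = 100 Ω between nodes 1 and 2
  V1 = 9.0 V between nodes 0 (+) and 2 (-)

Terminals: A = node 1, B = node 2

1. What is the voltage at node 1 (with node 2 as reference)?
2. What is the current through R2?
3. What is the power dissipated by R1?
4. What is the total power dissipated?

Nodal analysis, taking node 2 as the 0 V reference.
Source V1 fixes V_0 = 9 V.
KCL at each unknown node (sum of currents leaving = 0; resistances in Ω):
  Node 1: (V_1 - 9)/300 + (V_1 - 0)/100 = 0
Collecting terms: 0.01333 × V_1 = 0.03  =>  V_1 = 2.25 V
Part 1:
  Read off the nodal solution: V_1 = 2.25 V
Part 2:
  I_R2 = (V_1 - V_2)/R2 = (2.25 - 0)/100 = 0.0225 A
  Magnitude: I_R2 = 0.0225 A
Part 3:
  I_R1 = (V_0 - V_1)/R1 = (9 - 2.25)/300 = 0.0225 A
  P_R1 = I_R1² × R1 = (0.0225)² × 300 = 0.1519 W
Part 4:
  Power in each resistor, P = (ΔV)²/R:
    P_R1 = (9 - 2.25)²/300 = 0.1519 W
    P_R2 = (2.25 - 0)²/100 = 0.05063 W
  P_total = P_R1 + P_R2 = 0.2025 W

Final answers:
1. V_1 = 2.25 V
2. I_R2 = 0.0225 A
3. P_R1 = 0.1519 W
4. P_total = 0.2025 W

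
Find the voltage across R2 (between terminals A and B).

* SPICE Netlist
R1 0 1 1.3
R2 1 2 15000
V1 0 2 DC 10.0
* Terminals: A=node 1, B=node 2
R1 and R2 are in series across V1 (node 0 → node 1 → node 2), and the output A–B is taken across R2, so this is a voltage divider.
Series current: I = V1/(R1 + R2) = 10/(1.3 + 15000) = 10/15000 = 0.0006666 A
V_R2 = I × R2 = V1 × R2/(R1 + R2) = 10 × 15000/15000 = 9.999 V

Final answer: 9.999 V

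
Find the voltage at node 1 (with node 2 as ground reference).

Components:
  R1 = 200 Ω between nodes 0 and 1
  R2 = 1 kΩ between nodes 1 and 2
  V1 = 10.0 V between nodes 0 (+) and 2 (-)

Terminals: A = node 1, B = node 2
Nodal analysis, taking node 2 as the 0 V reference.
Source V1 fixes V_0 = 10 V.
KCL at each unknown node (sum of currents leaving = 0; resistances in Ω):
  Node 1: (V_1 - 10)/200 + (V_1 - 0)/1000 = 0
Collecting terms: 0.006 × V_1 = 0.05  =>  V_1 = 8.333 V
The requested potential is V_1 = 8.333 V.

Final answer: V_1 = 8.333 V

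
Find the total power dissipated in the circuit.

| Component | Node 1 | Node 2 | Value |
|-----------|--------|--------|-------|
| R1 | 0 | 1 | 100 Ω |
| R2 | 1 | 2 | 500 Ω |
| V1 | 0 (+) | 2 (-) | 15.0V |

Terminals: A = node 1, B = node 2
Nodal analysis, taking node 2 as the 0 V reference.
Source V1 fixes V_0 = 15 V.
KCL at each unknown node (sum of currents leaving = 0; resistances in Ω):
  Node 1: (V_1 - 15)/100 + (V_1 - 0)/500 = 0
Collecting terms: 0.012 × V_1 = 0.15  =>  V_1 = 12.5 V
Power in each resistor, P = (ΔV)²/R:
  P_R1 = (15 - 12.5)²/100 = 0.0625 W
  P_R2 = (12.5 - 0)²/500 = 0.3125 W
P_total = P_R1 + P_R2 = 0.375 W

Final answer: 0.375 W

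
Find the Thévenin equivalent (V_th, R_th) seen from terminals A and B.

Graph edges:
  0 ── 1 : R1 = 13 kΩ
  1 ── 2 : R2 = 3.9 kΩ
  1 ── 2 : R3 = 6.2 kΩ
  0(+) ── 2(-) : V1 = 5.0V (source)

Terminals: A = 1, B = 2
Step 1 — V_th is the open-circuit voltage V_A - V_B (nothing connected across the terminals).
Nodal analysis, taking node 2 as the 0 V reference.
Source V1 fixes V_0 = 5 V.
KCL at each unknown node (sum of currents leaving = 0; resistances in Ω):
  Node 1: (V_1 - 5)/13000 + (V_1 - 0)/3900 + (V_1 - 0)/6200 = 0
Collecting terms: 0.0004946 × V_1 = 0.0003846  =>  V_1 = 0.7776 V
V_th = V_1 - V_2 = 0.7776 - 0 = 0.7776 V
Step 2 — R_th: zero the source — replace V1 by a short circuit (node 2 merges into node 0) — and find the resistance seen between A (node 1) and B (node 0).
Reduce the network between node 1 (A) and node 0 (B) by series/parallel combination:
  Rp1 = R1 ‖ R2 ‖ R3 (parallel, all between nodes 0 and 1) = 1/(1/13000 + 1/3900 + 1/6200) = 2022 Ω
R_th = 2.022 kΩ

Final answer: V_th = 0.7776 V, R_th = 2.022 kΩ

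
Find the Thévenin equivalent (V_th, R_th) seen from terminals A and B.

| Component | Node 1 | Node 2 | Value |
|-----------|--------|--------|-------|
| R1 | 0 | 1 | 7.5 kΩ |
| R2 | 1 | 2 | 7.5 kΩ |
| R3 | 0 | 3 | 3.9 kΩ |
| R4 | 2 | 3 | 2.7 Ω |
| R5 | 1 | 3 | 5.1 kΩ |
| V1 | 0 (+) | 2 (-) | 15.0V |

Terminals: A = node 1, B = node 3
Step 1 — V_th is the open-circuit voltage V_A - V_B (nothing connected across the terminals).
Nodal analysis, taking node 2 as the 0 V reference.
Source V1 fixes V_0 = 15 V.
KCL at each unknown node (sum of currents leaving = 0; resistances in Ω):
  Node 1: (V_1 - 15)/7500 + (V_1 - 0)/7500 + (V_1 - V_3)/5100 = 0
  Node 3: (V_3 - 15)/3900 + (V_3 - 0)/2.7 + (V_3 - V_1)/5100 = 0
Collecting terms (coefficients in siemens):
  0.0004627·V_1 - 0.0001961·V_3 = 0.002
  0.3708·V_3 - 0.0001961·V_1 = 0.003846
Determinant D = (0.0004627)(0.3708) - (-0.0001961)(-0.0001961) = 0.0001716
V_1 = [(0.002)(0.3708) - (-0.0001961)(0.003846)]/D = 4.327 V
V_3 = [(0.0004627)(0.003846) - (0.002)(-0.0001961)]/D = 0.01266 V
V_th = V_1 - V_3 = 4.327 - 0.01266 = 4.315 V
Step 2 — R_th: zero the source — replace V1 by a short circuit (node 2 merges into node 0) — and find the resistance seen between A (node 1) and B (node 3).
Reduce the network between node 1 (A) and node 3 (B) by series/parallel combination:
  Rp1 = R1 ‖ R2 (parallel, both between nodes 0 and 1) = 1/(1/7500 + 1/7500) = 3750 Ω
  Rp2 = R3 ‖ R4 (parallel, both between nodes 0 and 3) = 1/(1/3900 + 1/2.7) = 2.698 Ω
  Rs1 = Rp1 + Rp2 (series, joined only at node 0) = 3750 + 2.698 = 3753 Ω
  Rp3 = R5 ‖ Rs1 (parallel, both between nodes 1 and 3) = 1/(1/5100 + 1/3753) = 2162 Ω
R_th = 2.162 kΩ

Final answer: V_th = 4.315 V, R_th = 2.162 kΩ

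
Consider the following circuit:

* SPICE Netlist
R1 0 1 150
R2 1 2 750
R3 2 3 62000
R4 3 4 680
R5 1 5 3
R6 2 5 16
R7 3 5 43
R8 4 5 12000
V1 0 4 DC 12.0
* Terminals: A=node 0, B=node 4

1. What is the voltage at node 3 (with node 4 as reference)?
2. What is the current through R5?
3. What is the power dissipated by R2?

Nodal analysis, taking node 4 as the 0 V reference.
Source V1 fixes V_0 = 12 V.
KCL at each unknown node (sum of currents leaving = 0; resistances in Ω):
  Node 1: (V_1 - 12)/150 + (V_1 - V_2)/750 + (V_1 - V_5)/3 = 0
  Node 2: (V_2 - V_1)/750 + (V_2 - V_3)/62000 + (V_2 - V_5)/16 = 0
  Node 3: (V_3 - V_2)/62000 + (V_3 - 0)/680 + (V_3 - V_5)/43 = 0
  Node 5: (V_5 - V_1)/3 + (V_5 - V_2)/16 + (V_5 - V_3)/43 + (V_5 - 0)/12000 = 0
Collecting terms (coefficients in siemens):
  0.3413·V_1 - 0.001333·V_2 - 0.3333·V_5 = 0.08
  0.06385·V_2 - 0.001333·V_1 - 0.00001613·V_3 - 0.0625·V_5 = 0
  0.02474·V_3 - 0.00001613·V_2 - 0.02326·V_5 = 0
  0.4192·V_5 - 0.3333·V_1 - 0.0625·V_2 - 0.02326·V_3 = 0
Solving these 4 simultaneous equations (Gaussian elimination) gives:
  V_1 = 9.844 V, V_2 = 9.802 V, V_3 = 9.219 V, V_5 = 9.801 V
Part 1:
  Read off the nodal solution: V_3 = 9.219 V
Part 2:
  I_R5 = (V_1 - V_5)/R5 = (9.844 - 9.801)/3 = 0.01432 A
  Magnitude: I_R5 = 0.01432 A
Part 3:
  I_R2 = (V_1 - V_2)/R2 = (9.844 - 9.802)/750 = 0.00005627 A
  P_R2 = I_R2² × R2 = (0.00005627)² × 750 = 0.000002375 W

Final answers:
1. V_3 = 9.219 V
2. I_R5 = 0.01432 A
3. P_R2 = 2.375e-06 W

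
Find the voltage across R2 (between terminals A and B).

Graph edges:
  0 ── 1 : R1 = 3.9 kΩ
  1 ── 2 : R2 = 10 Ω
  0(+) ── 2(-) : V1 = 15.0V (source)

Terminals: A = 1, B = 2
R1 and R2 are in series across V1 (node 0 → node 1 → node 2), and the output A–B is taken across R2, so this is a voltage divider.
Series current: I = V1/(R1 + R2) = 15/(3900 + 10) = 15/3910 = 0.003836 A
V_R2 = I × R2 = V1 × R2/(R1 + R2) = 15 × 10/3910 = 0.03836 V

Final answer: 0.03836 V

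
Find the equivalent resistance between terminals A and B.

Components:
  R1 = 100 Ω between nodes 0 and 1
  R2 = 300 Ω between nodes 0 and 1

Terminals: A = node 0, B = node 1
Reduce the network between node 0 (A) and node 1 (B) by series/parallel combination:
  Rp1 = R1 ‖ R2 (parallel, both between nodes 0 and 1) = 1/(1/100 + 1/300) = 75 Ω
R_eq = 75 Ω

Final answer: 75 Ω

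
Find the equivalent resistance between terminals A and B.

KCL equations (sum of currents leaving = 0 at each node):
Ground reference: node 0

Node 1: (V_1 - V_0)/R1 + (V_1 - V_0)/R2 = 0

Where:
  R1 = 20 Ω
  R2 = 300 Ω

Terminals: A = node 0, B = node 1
Reduce the network between node 0 (A) and node 1 (B) by series/parallel combination:
  Rp1 = R1 ‖ R2 (parallel, both between nodes 0 and 1) = 1/(1/20 + 1/300) = 18.75 Ω
R_eq = 18.75 Ω

Final answer: 18.75 Ω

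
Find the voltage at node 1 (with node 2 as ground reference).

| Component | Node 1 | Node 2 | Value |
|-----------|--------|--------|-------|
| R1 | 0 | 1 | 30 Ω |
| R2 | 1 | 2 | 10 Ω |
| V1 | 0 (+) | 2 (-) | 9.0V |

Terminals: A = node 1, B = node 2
Nodal analysis, taking node 2 as the 0 V reference.
Source V1 fixes V_0 = 9 V.
KCL at each unknown node (sum of currents leaving = 0; resistances in Ω):
  Node 1: (V_1 - 9)/30 + (V_1 - 0)/10 = 0
Collecting terms: 0.1333 × V_1 = 0.3  =>  V_1 = 2.25 V
The requested potential is V_1 = 2.25 V.

Final answer: V_1 = 2.25 V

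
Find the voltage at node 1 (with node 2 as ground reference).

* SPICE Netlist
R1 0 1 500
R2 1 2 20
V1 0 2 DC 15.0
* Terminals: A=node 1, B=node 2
Nodal analysis, taking node 2 as the 0 V reference.
Source V1 fixes V_0 = 15 V.
KCL at each unknown node (sum of currents leaving = 0; resistances in Ω):
  Node 1: (V_1 - 15)/500 + (V_1 - 0)/20 = 0
Collecting terms: 0.052 × V_1 = 0.03  =>  V_1 = 0.5769 V
The requested potential is V_1 = 0.5769 V.

Final answer: V_1 = 0.5769 V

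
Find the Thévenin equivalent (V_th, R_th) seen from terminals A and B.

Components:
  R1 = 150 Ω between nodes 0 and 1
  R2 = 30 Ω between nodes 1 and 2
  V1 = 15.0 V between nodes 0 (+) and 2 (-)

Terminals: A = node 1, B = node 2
Step 1 — V_th is the open-circuit voltage V_A - V_B (nothing connected across the terminals).
Nodal analysis, taking node 2 as the 0 V reference.
Source V1 fixes V_0 = 15 V.
KCL at each unknown node (sum of currents leaving = 0; resistances in Ω):
  Node 1: (V_1 - 15)/150 + (V_1 - 0)/30 = 0
Collecting terms: 0.04 × V_1 = 0.1  =>  V_1 = 2.5 V
V_th = V_1 - V_2 = 2.5 - 0 = 2.5 V
Step 2 — R_th: zero the source — replace V1 by a short circuit (node 2 merges into node 0) — and find the resistance seen between A (node 1) and B (node 0).
Reduce the network between node 1 (A) and node 0 (B) by series/parallel combination:
  Rp1 = R1 ‖ R2 (parallel, both between nodes 0 and 1) = 1/(1/150 + 1/30) = 25 Ω
R_th = 25 Ω

Final answer: V_th = 2.5 V, R_th = 25 Ω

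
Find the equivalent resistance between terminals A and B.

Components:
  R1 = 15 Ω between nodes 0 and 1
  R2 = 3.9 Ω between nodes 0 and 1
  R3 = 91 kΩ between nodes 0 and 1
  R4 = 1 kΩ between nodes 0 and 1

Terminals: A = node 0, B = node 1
Reduce the network between node 0 (A) and node 1 (B) by series/parallel combination:
  Rp1 = R1 ‖ R2 ‖ R3 ‖ R4 (parallel, all between nodes 0 and 1) = 1/(1/15 + 1/3.9 + 1/91000 + 1/1000) = 3.086 Ω
R_eq = 3.086 Ω

Final answer: 3.086 Ω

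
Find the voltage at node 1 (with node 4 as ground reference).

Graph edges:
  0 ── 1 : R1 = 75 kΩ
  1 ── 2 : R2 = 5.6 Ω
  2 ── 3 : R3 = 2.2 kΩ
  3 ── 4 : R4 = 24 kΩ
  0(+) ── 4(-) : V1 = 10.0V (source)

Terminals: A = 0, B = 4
Nodal analysis, taking node 4 as the 0 V reference.
Source V1 fixes V_0 = 10 V.
KCL at each unknown node (sum of currents leaving = 0; resistances in Ω):
  Node 1: (V_1 - 10)/75000 + (V_1 - V_2)/5.6 = 0
  Node 2: (V_2 - V_1)/5.6 + (V_2 - V_3)/2200 = 0
  Node 3: (V_3 - V_2)/2200 + (V_3 - 0)/24000 = 0
Collecting terms (coefficients in siemens):
  0.1786·V_1 - 0.1786·V_2 = 0.0001333
  0.179·V_2 - 0.1786·V_1 - 0.0004545·V_3 = 0
  0.0004962·V_3 - 0.0004545·V_2 = 0
Solving these 3 simultaneous equations (Gaussian elimination) gives:
  V_1 = 2.589 V, V_2 = 2.589 V, V_3 = 2.371 V
The requested potential is V_1 = 2.589 V.

Final answer: V_1 = 2.589 V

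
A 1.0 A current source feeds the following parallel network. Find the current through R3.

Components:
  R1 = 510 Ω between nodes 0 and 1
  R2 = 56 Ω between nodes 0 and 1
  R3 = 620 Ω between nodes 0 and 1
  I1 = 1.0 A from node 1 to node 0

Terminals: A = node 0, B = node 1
All resistors sit directly between nodes 0 and 1, so they are in parallel and share one voltage V; the full source current 1 A splits among them.
1/R_par = 1/510 + 1/56 + 1/620 = 0.02143 S  =>  R_par = 46.66 Ω
V = I × R_par = 1 × 46.66 = 46.66 V
I_R3 = V/R3 = 46.66/620 = 0.07526 A

Final answer: 0.07526 A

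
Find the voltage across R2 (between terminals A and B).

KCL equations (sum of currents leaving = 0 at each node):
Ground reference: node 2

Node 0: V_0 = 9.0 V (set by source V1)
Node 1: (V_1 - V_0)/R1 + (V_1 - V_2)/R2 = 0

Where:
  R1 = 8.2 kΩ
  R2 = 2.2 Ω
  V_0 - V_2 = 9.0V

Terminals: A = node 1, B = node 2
R1 and R2 are in series across V1 (node 0 → node 1 → node 2), and the output A–B is taken across R2, so this is a voltage divider.
Series current: I = V1/(R1 + R2) = 9/(8200 + 2.2) = 9/8202 = 0.001097 A
V_R2 = I × R2 = V1 × R2/(R1 + R2) = 9 × 2.2/8202 = 0.002414 V

Final answer: 0.002414 V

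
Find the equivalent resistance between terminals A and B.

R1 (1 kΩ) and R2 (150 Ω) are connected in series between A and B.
Reduce the network between node 0 (A) and node 2 (B) by series/parallel combination:
  Rs1 = R1 + R2 (series, joined only at node 1) = 1000 + 150 = 1150 Ω
R_eq = 1.15 kΩ

Final answer: 1.15 kΩ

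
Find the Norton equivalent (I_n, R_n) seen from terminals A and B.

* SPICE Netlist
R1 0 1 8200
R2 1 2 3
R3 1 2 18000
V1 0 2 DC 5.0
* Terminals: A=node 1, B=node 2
Find the Thévenin equivalent first; then I_n = V_th/R_th and R_n = R_th.
Step 1 — V_th is the open-circuit voltage V_A - V_B (nothing connected across the terminals).
Nodal analysis, taking node 2 as the 0 V reference.
Source V1 fixes V_0 = 5 V.
KCL at each unknown node (sum of currents leaving = 0; resistances in Ω):
  Node 1: (V_1 - 5)/8200 + (V_1 - 0)/3 + (V_1 - 0)/18000 = 0
Collecting terms: 0.3335 × V_1 = 0.0006098  =>  V_1 = 0.001828 V
V_th = V_1 - V_2 = 0.001828 - 0 = 0.001828 V
Step 2 — R_th: zero the source — replace V1 by a short circuit (node 2 merges into node 0) — and find the resistance seen between A (node 1) and B (node 0).
Reduce the network between node 1 (A) and node 0 (B) by series/parallel combination:
  Rp1 = R1 ‖ R2 ‖ R3 (parallel, all between nodes 0 and 1) = 1/(1/8200 + 1/3 + 1/18000) = 2.998 Ω
R_th = 2.998 Ω
I_n = V_th/R_th = 0.001828/2.998 = 0.0006098 A, and R_n = R_th = 2.998 Ω

Final answer: I_n = 0.0006098 A, R_n = 2.998 Ω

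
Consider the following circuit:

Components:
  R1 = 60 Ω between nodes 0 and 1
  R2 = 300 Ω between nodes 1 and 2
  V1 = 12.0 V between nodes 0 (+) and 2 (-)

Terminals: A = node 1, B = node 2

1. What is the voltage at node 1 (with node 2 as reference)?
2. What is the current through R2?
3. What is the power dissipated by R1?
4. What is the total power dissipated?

Nodal analysis, taking node 2 as the 0 V reference.
Source V1 fixes V_0 = 12 V.
KCL at each unknown node (sum of currents leaving = 0; resistances in Ω):
  Node 1: (V_1 - 12)/60 + (V_1 - 0)/300 = 0
Collecting terms: 0.02 × V_1 = 0.2  =>  V_1 = 10 V
Part 1:
  Read off the nodal solution: V_1 = 10 V
Part 2:
  I_R2 = (V_1 - V_2)/R2 = (10 - 0)/300 = 0.03333 A
  Magnitude: I_R2 = 0.03333 A
Part 3:
  I_R1 = (V_0 - V_1)/R1 = (12 - 10)/60 = 0.03333 A
  P_R1 = I_R1² × R1 = (0.03333)² × 60 = 0.06667 W
Part 4:
  Power in each resistor, P = (ΔV)²/R:
    P_R1 = (12 - 10)²/60 = 0.06667 W
    P_R2 = (10 - 0)²/300 = 0.3333 W
  P_total = P_R1 + P_R2 = 0.4 W

Final answers:
1. V_1 = 10 V
2. I_R2 = 0.03333 A
3. P_R1 = 0.06667 W
4. P_total = 0.4 W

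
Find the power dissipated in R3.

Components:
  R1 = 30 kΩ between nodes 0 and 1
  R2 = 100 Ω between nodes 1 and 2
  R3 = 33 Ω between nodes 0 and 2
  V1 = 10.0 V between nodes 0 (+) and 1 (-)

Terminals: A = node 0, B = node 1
Nodal analysis, taking node 1 as the 0 V reference.
Source V1 fixes V_0 = 10 V.
KCL at each unknown node (sum of currents leaving = 0; resistances in Ω):
  Node 2: (V_2 - 0)/100 + (V_2 - 10)/33 = 0
Collecting terms: 0.0403 × V_2 = 0.303  =>  V_2 = 7.519 V
I_R3 = (V_0 - V_2)/R3 = (10 - 7.519)/33 = 0.07519 A
P_R3 = I_R3² × R3 = (0.07519)² × 33 = 0.1866 W

Final answer: 0.1866 W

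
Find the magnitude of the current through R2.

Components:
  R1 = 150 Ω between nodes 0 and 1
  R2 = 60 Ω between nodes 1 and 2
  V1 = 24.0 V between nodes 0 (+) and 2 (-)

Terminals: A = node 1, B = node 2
Nodal analysis, taking node 2 as the 0 V reference.
Source V1 fixes V_0 = 24 V.
KCL at each unknown node (sum of currents leaving = 0; resistances in Ω):
  Node 1: (V_1 - 24)/150 + (V_1 - 0)/60 = 0
Collecting terms: 0.02333 × V_1 = 0.16  =>  V_1 = 6.857 V
I_R2 = (V_1 - V_2)/R2 = (6.857 - 0)/60 = 0.1143 A
|I_R2| = 0.1143 A

Final answer: |I_R2| = 0.1143 A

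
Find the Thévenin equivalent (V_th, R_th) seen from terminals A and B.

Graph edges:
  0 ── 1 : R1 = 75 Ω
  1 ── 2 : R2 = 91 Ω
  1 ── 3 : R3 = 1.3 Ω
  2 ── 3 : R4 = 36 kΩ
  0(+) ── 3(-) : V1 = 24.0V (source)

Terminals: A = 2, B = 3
Step 1 — V_th is the open-circuit voltage V_A - V_B (nothing connected across the terminals).
Nodal analysis, taking node 3 as the 0 V reference.
Source V1 fixes V_0 = 24 V.
KCL at each unknown node (sum of currents leaving = 0; resistances in Ω):
  Node 1: (V_1 - 24)/75 + (V_1 - V_2)/91 + (V_1 - 0)/1.3 = 0
  Node 2: (V_2 - V_1)/91 + (V_2 - 0)/36000 = 0
Collecting terms (coefficients in siemens):
  0.7936·V_1 - 0.01099·V_2 = 0.32
  0.01102·V_2 - 0.01099·V_1 = 0
Determinant D = (0.7936)(0.01102) - (-0.01099)(-0.01099) = 0.008622
V_1 = [(0.32)(0.01102) - (-0.01099)(0)]/D = 0.4089 V
V_2 = [(0.7936)(0) - (0.32)(-0.01099)]/D = 0.4079 V
V_th = V_2 - V_3 = 0.4079 - 0 = 0.4079 V
Step 2 — R_th: zero the source — replace V1 by a short circuit (node 3 merges into node 0) — and find the resistance seen between A (node 2) and B (node 0).
Reduce the network between node 2 (A) and node 0 (B) by series/parallel combination:
  Rp1 = R1 ‖ R3 (parallel, both between nodes 0 and 1) = 1/(1/75 + 1/1.3) = 1.278 Ω
  Rs1 = R2 + Rp1 (series, joined only at node 1) = 91 + 1.278 = 92.28 Ω
  Rp2 = R4 ‖ Rs1 (parallel, both between nodes 0 and 2) = 1/(1/36000 + 1/92.28) = 92.04 Ω
R_th = 92.04 Ω

Final answer: V_th = 0.4079 V, R_th = 92.04 Ω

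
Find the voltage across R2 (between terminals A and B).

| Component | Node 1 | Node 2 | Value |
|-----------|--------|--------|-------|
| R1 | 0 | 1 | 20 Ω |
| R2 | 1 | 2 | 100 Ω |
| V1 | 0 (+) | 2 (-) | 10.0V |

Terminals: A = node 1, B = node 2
R1 and R2 are in series across V1 (node 0 → node 1 → node 2), and the output A–B is taken across R2, so this is a voltage divider.
Series current: I = V1/(R1 + R2) = 10/(20 + 100) = 10/120 = 0.08333 A
V_R2 = I × R2 = V1 × R2/(R1 + R2) = 10 × 100/120 = 8.333 V

Final answer: 8.333 V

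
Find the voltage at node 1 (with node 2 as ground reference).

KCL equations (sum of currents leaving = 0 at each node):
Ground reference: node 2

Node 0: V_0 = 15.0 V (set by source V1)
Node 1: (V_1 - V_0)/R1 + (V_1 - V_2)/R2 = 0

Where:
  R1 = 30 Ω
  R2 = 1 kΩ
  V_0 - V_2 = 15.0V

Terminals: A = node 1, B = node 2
Nodal analysis, taking node 2 as the 0 V reference.
Source V1 fixes V_0 = 15 V.
KCL at each unknown node (sum of currents leaving = 0; resistances in Ω):
  Node 1: (V_1 - 15)/30 + (V_1 - 0)/1000 = 0
Collecting terms: 0.03433 × V_1 = 0.5  =>  V_1 = 14.56 V
The requested potential is V_1 = 14.56 V.

Final answer: V_1 = 14.56 V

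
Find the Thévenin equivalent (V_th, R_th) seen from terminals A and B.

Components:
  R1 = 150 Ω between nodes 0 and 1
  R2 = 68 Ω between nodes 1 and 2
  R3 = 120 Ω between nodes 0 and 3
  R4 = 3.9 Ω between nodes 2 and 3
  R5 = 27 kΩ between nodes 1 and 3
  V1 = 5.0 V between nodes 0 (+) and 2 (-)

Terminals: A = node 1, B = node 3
Step 1 — V_th is the open-circuit voltage V_A - V_B (nothing connected across the terminals).
Nodal analysis, taking node 2 as the 0 V reference.
Source V1 fixes V_0 = 5 V.
KCL at each unknown node (sum of currents leaving = 0; resistances in Ω):
  Node 1: (V_1 - 5)/150 + (V_1 - 0)/68 + (V_1 - V_3)/27000 = 0
  Node 3: (V_3 - 5)/120 + (V_3 - 0)/3.9 + (V_3 - V_1)/27000 = 0
Collecting terms (coefficients in siemens):
  0.02141·V_1 - 0.00003704·V_3 = 0.03333
  0.2648·V_3 - 0.00003704·V_1 = 0.04167
Determinant D = (0.02141)(0.2648) - (-0.00003704)(-0.00003704) = 0.005669
V_1 = [(0.03333)(0.2648) - (-0.00003704)(0.04167)]/D = 1.557 V
V_3 = [(0.02141)(0.04167) - (0.03333)(-0.00003704)]/D = 0.1576 V
V_th = V_1 - V_3 = 1.557 - 0.1576 = 1.4 V
Step 2 — R_th: zero the source — replace V1 by a short circuit (node 2 merges into node 0) — and find the resistance seen between A (node 1) and B (node 3).
Reduce the network between node 1 (A) and node 3 (B) by series/parallel combination:
  Rp1 = R1 ‖ R2 (parallel, both between nodes 0 and 1) = 1/(1/150 + 1/68) = 46.79 Ω
  Rp2 = R3 ‖ R4 (parallel, both between nodes 0 and 3) = 1/(1/120 + 1/3.9) = 3.777 Ω
  Rs1 = Rp1 + Rp2 (series, joined only at node 0) = 46.79 + 3.777 = 50.57 Ω
  Rp3 = R5 ‖ Rs1 (parallel, both between nodes 1 and 3) = 1/(1/27000 + 1/50.57) = 50.47 Ω
R_th = 50.47 Ω

Final answer: V_th = 1.4 V, R_th = 50.47 Ω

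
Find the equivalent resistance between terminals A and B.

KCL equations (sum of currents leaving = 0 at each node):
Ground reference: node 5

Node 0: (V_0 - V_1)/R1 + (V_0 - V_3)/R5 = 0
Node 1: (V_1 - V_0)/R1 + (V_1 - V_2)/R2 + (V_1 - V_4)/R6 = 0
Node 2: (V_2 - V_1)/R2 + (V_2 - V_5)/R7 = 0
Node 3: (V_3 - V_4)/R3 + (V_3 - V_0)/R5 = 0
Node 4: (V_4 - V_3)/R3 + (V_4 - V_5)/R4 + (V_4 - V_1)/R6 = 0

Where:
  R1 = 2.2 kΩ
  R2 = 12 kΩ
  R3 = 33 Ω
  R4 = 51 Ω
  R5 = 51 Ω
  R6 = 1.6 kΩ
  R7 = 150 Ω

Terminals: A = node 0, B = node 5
The network is not a plain series/parallel combination. Inject a 1 A test current into terminal A (node 0) and return it from terminal B (node 5); then R_eq = V_A / (1 A).
Nodal analysis, taking node 5 as the 0 V reference.
Current source I_test pushes 1 A into node 0 and draws it out of node 5.
KCL at each unknown node (sum of currents leaving = 0; resistances in Ω):
  Node 0: (V_0 - V_1)/2200 + (V_0 - V_3)/51 - 1 = 0
  Node 1: (V_1 - V_0)/2200 + (V_1 - V_2)/12000 + (V_1 - V_4)/1600 = 0
  Node 2: (V_2 - V_1)/12000 + (V_2 - 0)/150 = 0
  Node 3: (V_3 - V_0)/51 + (V_3 - V_4)/33 = 0
  Node 4: (V_4 - V_1)/1600 + (V_4 - V_3)/33 + (V_4 - 0)/51 = 0
Collecting terms (coefficients in siemens):
  0.02006·V_0 - 0.0004545·V_1 - 0.01961·V_3 = 1
  0.001163·V_1 - 0.0004545·V_0 - 0.00008333·V_2 - 0.000625·V_4 = 0
  0.00675·V_2 - 0.00008333·V_1 = 0
  0.04991·V_3 - 0.01961·V_0 - 0.0303·V_4 = 0
  0.05054·V_4 - 0.000625·V_1 - 0.0303·V_3 = 0
Solving these 5 simultaneous equations (Gaussian elimination) gives:
  V_0 = 132.6 V, V_1 = 79.14 V, V_2 = 0.9771 V, V_3 = 82.87 V
  V_4 = 50.67 V
R_eq = V_0 / 1 A = 132.6 Ω

Final answer: 132.6 Ω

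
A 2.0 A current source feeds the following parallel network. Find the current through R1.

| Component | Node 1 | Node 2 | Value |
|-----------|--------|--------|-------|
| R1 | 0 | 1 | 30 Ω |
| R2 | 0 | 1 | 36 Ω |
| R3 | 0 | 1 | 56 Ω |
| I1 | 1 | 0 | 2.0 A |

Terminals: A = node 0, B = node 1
All resistors sit directly between nodes 0 and 1, so they are in parallel and share one voltage V; the full source current 2 A splits among them.
1/R_par = 1/30 + 1/36 + 1/56 = 0.07897 S  =>  R_par = 12.66 Ω
V = I × R_par = 2 × 12.66 = 25.33 V
I_R1 = V/R1 = 25.33/30 = 0.8442 A

Final answer: 0.8442 A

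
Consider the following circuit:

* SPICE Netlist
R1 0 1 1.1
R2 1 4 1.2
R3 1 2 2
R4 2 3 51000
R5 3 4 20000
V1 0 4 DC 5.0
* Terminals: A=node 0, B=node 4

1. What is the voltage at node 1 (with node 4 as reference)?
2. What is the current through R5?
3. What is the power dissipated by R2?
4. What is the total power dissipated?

Nodal analysis, taking node 4 as the 0 V reference.
Source V1 fixes V_0 = 5 V.
KCL at each unknown node (sum of currents leaving = 0; resistances in Ω):
  Node 1: (V_1 - 5)/1.1 + (V_1 - 0)/1.2 + (V_1 - V_2)/2 = 0
  Node 2: (V_2 - V_1)/2 + (V_2 - V_3)/51000 = 0
  Node 3: (V_3 - V_2)/51000 + (V_3 - 0)/20000 = 0
Collecting terms (coefficients in siemens):
  2.242·V_1 - 0.5·V_2 = 4.545
  0.5·V_2 - 0.5·V_1 - 0.00001961·V_3 = 0
  0.00006961·V_3 - 0.00001961·V_2 = 0
Solving these 3 simultaneous equations (Gaussian elimination) gives:
  V_1 = 2.609 V, V_2 = 2.609 V, V_3 = 0.7348 V
Part 1:
  Read off the nodal solution: V_1 = 2.609 V
Part 2:
  I_R5 = (V_3 - V_4)/R5 = (0.7348 - 0)/20000 = 0.00003674 A
  Magnitude: I_R5 = 0.00003674 A
Part 3:
  I_R2 = (V_1 - V_4)/R2 = (2.609 - 0)/1.2 = 2.174 A
  P_R2 = I_R2² × R2 = (2.174)² × 1.2 = 5.671 W
Part 4:
  Power in each resistor, P = (ΔV)²/R:
    P_R1 = (5 - 2.609)²/1.1 = 5.199 W
    P_R2 = (2.609 - 0)²/1.2 = 5.671 W
    P_R3 = (2.609 - 2.609)²/2 = 0.0000000027 W
    P_R4 = (2.609 - 0.7348)²/51000 = 0.00006884 W
    P_R5 = (0.7348 - 0)²/20000 = 0.000027 W
  P_total = P_R1 + P_R2 + P_R3 + P_R4 + P_R5 = 10.87 W

Final answers:
1. V_1 = 2.609 V
2. I_R5 = 3.674e-05 A
3. P_R2 = 5.671 W
4. P_total = 10.87 W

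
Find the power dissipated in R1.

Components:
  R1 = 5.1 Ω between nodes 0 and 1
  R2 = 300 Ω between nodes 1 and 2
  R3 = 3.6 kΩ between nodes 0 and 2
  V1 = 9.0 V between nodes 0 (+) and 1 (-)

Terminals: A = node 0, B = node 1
Nodal analysis, taking node 1 as the 0 V reference.
Source V1 fixes V_0 = 9 V.
KCL at each unknown node (sum of currents leaving = 0; resistances in Ω):
  Node 2: (V_2 - 0)/300 + (V_2 - 9)/3600 = 0
Collecting terms: 0.003611 × V_2 = 0.0025  =>  V_2 = 0.6923 V
I_R1 = (V_0 - V_1)/R1 = (9 - 0)/5.1 = 1.765 A
P_R1 = I_R1² × R1 = (1.765)² × 5.1 = 15.88 W

Final answer: 15.88 W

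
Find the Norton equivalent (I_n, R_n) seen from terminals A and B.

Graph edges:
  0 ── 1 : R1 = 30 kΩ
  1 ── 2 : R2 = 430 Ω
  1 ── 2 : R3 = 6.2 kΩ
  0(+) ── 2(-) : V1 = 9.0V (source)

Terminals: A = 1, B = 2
Find the Thévenin equivalent first; then I_n = V_th/R_th and R_n = R_th.
Step 1 — V_th is the open-circuit voltage V_A - V_B (nothing connected across the terminals).
Nodal analysis, taking node 2 as the 0 V reference.
Source V1 fixes V_0 = 9 V.
KCL at each unknown node (sum of currents leaving = 0; resistances in Ω):
  Node 1: (V_1 - 9)/30000 + (V_1 - 0)/430 + (V_1 - 0)/6200 = 0
Collecting terms: 0.00252 × V_1 = 0.0003  =>  V_1 = 0.119 V
V_th = V_1 - V_2 = 0.119 - 0 = 0.119 V
Step 2 — R_th: zero the source — replace V1 by a short circuit (node 2 merges into node 0) — and find the resistance seen between A (node 1) and B (node 0).
Reduce the network between node 1 (A) and node 0 (B) by series/parallel combination:
  Rp1 = R1 ‖ R2 ‖ R3 (parallel, all between nodes 0 and 1) = 1/(1/30000 + 1/430 + 1/6200) = 396.8 Ω
R_th = 396.8 Ω
I_n = V_th/R_th = 0.119/396.8 = 0.0003 A, and R_n = R_th = 396.8 Ω

Final answer: I_n = 0.0003 A, R_n = 396.8 Ω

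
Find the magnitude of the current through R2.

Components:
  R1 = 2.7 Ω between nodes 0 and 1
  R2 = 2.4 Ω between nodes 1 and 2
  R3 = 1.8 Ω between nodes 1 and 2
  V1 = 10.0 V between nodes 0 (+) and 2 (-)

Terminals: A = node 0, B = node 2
Nodal analysis, taking node 2 as the 0 V reference.
Source V1 fixes V_0 = 10 V.
KCL at each unknown node (sum of currents leaving = 0; resistances in Ω):
  Node 1: (V_1 - 10)/2.7 + (V_1 - 0)/2.4 + (V_1 - 0)/1.8 = 0
Collecting terms: 1.343 × V_1 = 3.704  =>  V_1 = 2.759 V
I_R2 = (V_1 - V_2)/R2 = (2.759 - 0)/2.4 = 1.149 A
|I_R2| = 1.149 A

Final answer: |I_R2| = 1.149 A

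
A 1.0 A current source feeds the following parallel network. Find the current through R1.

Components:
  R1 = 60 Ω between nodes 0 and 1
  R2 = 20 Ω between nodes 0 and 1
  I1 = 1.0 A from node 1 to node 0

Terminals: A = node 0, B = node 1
All resistors sit directly between nodes 0 and 1, so they are in parallel and share one voltage V; the full source current 1 A splits among them.
1/R_par = 1/60 + 1/20 = 0.06667 S  =>  R_par = 15 Ω
V = I × R_par = 1 × 15 = 15 V
I_R1 = V/R1 = 15/60 = 0.25 A

Final answer: 0.25 A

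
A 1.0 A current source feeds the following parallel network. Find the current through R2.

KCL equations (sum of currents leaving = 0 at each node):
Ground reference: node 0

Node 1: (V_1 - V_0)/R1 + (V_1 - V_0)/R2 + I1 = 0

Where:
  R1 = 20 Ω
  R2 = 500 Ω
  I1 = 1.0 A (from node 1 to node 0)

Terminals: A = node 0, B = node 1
All resistors sit directly between nodes 0 and 1, so they are in parallel and share one voltage V; the full source current 1 A splits among them.
1/R_par = 1/20 + 1/500 = 0.052 S  =>  R_par = 19.23 Ω
V = I × R_par = 1 × 19.23 = 19.23 V
I_R2 = V/R2 = 19.23/500 = 0.03846 A

Final answer: 0.03846 A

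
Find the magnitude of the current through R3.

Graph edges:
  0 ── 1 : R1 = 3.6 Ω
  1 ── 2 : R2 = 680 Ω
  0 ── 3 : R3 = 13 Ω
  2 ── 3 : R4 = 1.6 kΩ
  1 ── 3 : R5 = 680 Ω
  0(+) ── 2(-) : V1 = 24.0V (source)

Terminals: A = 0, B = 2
Nodal analysis, taking node 2 as the 0 V reference.
Source V1 fixes V_0 = 24 V.
KCL at each unknown node (sum of currents leaving = 0; resistances in Ω):
  Node 1: (V_1 - 24)/3.6 + (V_1 - 0)/680 + (V_1 - V_3)/680 = 0
  Node 3: (V_3 - 24)/13 + (V_3 - 0)/1600 + (V_3 - V_1)/680 = 0
Collecting terms (coefficients in siemens):
  0.2807·V_1 - 0.001471·V_3 = 6.667
  0.07902·V_3 - 0.001471·V_1 = 1.846
Determinant D = (0.2807)(0.07902) - (-0.001471)(-0.001471) = 0.02218
V_1 = [(6.667)(0.07902) - (-0.001471)(1.846)]/D = 23.87 V
V_3 = [(0.2807)(1.846) - (6.667)(-0.001471)]/D = 23.81 V
I_R3 = (V_0 - V_3)/R3 = (24 - 23.81)/13 = 0.01478 A
|I_R3| = 0.01478 A

Final answer: |I_R3| = 0.01478 A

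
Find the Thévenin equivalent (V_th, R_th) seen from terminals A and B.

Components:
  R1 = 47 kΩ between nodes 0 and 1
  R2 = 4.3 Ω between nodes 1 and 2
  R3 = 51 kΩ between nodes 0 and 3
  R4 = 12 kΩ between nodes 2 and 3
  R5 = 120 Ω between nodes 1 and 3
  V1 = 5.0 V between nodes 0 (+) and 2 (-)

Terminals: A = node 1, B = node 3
Step 1 — V_th is the open-circuit voltage V_A - V_B (nothing connected across the terminals).
Nodal analysis, taking node 2 as the 0 V reference.
Source V1 fixes V_0 = 5 V.
KCL at each unknown node (sum of currents leaving = 0; resistances in Ω):
  Node 1: (V_1 - 5)/47000 + (V_1 - 0)/4.3 + (V_1 - V_3)/120 = 0
  Node 3: (V_3 - 5)/51000 + (V_3 - 0)/12000 + (V_3 - V_1)/120 = 0
Collecting terms (coefficients in siemens):
  0.2409·V_1 - 0.008333·V_3 = 0.0001064
  0.008436·V_3 - 0.008333·V_1 = 0.00009804
Determinant D = (0.2409)(0.008436) - (-0.008333)(-0.008333) = 0.001963
V_1 = [(0.0001064)(0.008436) - (-0.008333)(0.00009804)]/D = 0.0008734 V
V_3 = [(0.2409)(0.00009804) - (0.0001064)(-0.008333)]/D = 0.01248 V
V_th = V_1 - V_3 = 0.0008734 - 0.01248 = -0.01161 V
Step 2 — R_th: zero the source — replace V1 by a short circuit (node 2 merges into node 0) — and find the resistance seen between A (node 1) and B (node 3).
Reduce the network between node 1 (A) and node 3 (B) by series/parallel combination:
  Rp1 = R1 ‖ R2 (parallel, both between nodes 0 and 1) = 1/(1/47000 + 1/4.3) = 4.3 Ω
  Rp2 = R3 ‖ R4 (parallel, both between nodes 0 and 3) = 1/(1/51000 + 1/12000) = 9714 Ω
  Rs1 = Rp1 + Rp2 (series, joined only at node 0) = 4.3 + 9714 = 9719 Ω
  Rp3 = R5 ‖ Rs1 (parallel, both between nodes 1 and 3) = 1/(1/120 + 1/9719) = 118.5 Ω
R_th = 118.5 Ω

Final answer: V_th = -0.01161 V, R_th = 118.5 Ω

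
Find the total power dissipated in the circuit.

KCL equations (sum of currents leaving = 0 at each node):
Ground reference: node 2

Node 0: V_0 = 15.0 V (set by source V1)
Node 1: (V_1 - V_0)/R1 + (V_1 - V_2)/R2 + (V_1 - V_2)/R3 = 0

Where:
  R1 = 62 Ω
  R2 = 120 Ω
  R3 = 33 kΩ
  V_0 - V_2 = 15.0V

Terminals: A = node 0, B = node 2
Nodal analysis, taking node 2 as the 0 V reference.
Source V1 fixes V_0 = 15 V.
KCL at each unknown node (sum of currents leaving = 0; resistances in Ω):
  Node 1: (V_1 - 15)/62 + (V_1 - 0)/120 + (V_1 - 0)/33000 = 0
Collecting terms: 0.02449 × V_1 = 0.2419  =>  V_1 = 9.878 V
Power in each resistor, P = (ΔV)²/R:
  P_R1 = (15 - 9.878)²/62 = 0.4232 W
  P_R2 = (9.878 - 0)²/120 = 0.8131 W
  P_R3 = (9.878 - 0)²/33000 = 0.002957 W
P_total = P_R1 + P_R2 + P_R3 = 1.239 W

Final answer: 1.239 W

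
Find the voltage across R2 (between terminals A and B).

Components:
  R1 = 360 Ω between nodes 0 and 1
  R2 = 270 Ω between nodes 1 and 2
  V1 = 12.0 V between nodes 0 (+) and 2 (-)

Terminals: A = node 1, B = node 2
R1 and R2 are in series across V1 (node 0 → node 1 → node 2), and the output A–B is taken across R2, so this is a voltage divider.
Series current: I = V1/(R1 + R2) = 12/(360 + 270) = 12/630 = 0.01905 A
V_R2 = I × R2 = V1 × R2/(R1 + R2) = 12 × 270/630 = 5.143 V

Final answer: 5.143 V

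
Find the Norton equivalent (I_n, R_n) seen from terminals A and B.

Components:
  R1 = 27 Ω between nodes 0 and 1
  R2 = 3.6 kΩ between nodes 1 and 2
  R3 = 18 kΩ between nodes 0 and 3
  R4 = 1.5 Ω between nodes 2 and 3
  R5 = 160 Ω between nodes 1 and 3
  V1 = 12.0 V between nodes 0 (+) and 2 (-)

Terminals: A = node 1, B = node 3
Find the Thévenin equivalent first; then I_n = V_th/R_th and R_n = R_th.
Step 1 — V_th is the open-circuit voltage V_A - V_B (nothing connected across the terminals).
Nodal analysis, taking node 2 as the 0 V reference.
Source V1 fixes V_0 = 12 V.
KCL at each unknown node (sum of currents leaving = 0; resistances in Ω):
  Node 1: (V_1 - 12)/27 + (V_1 - 0)/3600 + (V_1 - V_3)/160 = 0
  Node 3: (V_3 - 12)/18000 + (V_3 - 0)/1.5 + (V_3 - V_1)/160 = 0
Collecting terms (coefficients in siemens):
  0.04356·V_1 - 0.00625·V_3 = 0.4444
  0.673·V_3 - 0.00625·V_1 = 0.0006667
Determinant D = (0.04356)(0.673) - (-0.00625)(-0.00625) = 0.02928
V_1 = [(0.4444)(0.673) - (-0.00625)(0.0006667)]/D = 10.22 V
V_3 = [(0.04356)(0.0006667) - (0.4444)(-0.00625)]/D = 0.09587 V
V_th = V_1 - V_3 = 10.22 - 0.09587 = 10.12 V
Step 2 — R_th: zero the source — replace V1 by a short circuit (node 2 merges into node 0) — and find the resistance seen between A (node 1) and B (node 3).
Reduce the network between node 1 (A) and node 3 (B) by series/parallel combination:
  Rp1 = R1 ‖ R2 (parallel, both between nodes 0 and 1) = 1/(1/27 + 1/3600) = 26.8 Ω
  Rp2 = R3 ‖ R4 (parallel, both between nodes 0 and 3) = 1/(1/18000 + 1/1.5) = 1.5 Ω
  Rs1 = Rp1 + Rp2 (series, joined only at node 0) = 26.8 + 1.5 = 28.3 Ω
  Rp3 = R5 ‖ Rs1 (parallel, both between nodes 1 and 3) = 1/(1/160 + 1/28.3) = 24.05 Ω
R_th = 24.05 Ω
I_n = V_th/R_th = 10.12/24.05 = 0.4209 A, and R_n = R_th = 24.05 Ω

Final answer: I_n = 0.4209 A, R_n = 24.05 Ω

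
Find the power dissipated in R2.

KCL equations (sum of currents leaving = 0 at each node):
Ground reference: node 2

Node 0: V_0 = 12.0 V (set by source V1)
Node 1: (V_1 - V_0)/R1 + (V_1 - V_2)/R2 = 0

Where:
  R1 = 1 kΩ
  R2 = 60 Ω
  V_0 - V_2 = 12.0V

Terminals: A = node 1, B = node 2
Nodal analysis, taking node 2 as the 0 V reference.
Source V1 fixes V_0 = 12 V.
KCL at each unknown node (sum of currents leaving = 0; resistances in Ω):
  Node 1: (V_1 - 12)/1000 + (V_1 - 0)/60 = 0
Collecting terms: 0.01767 × V_1 = 0.012  =>  V_1 = 0.6792 V
I_R2 = (V_1 - V_2)/R2 = (0.6792 - 0)/60 = 0.01132 A
P_R2 = I_R2² × R2 = (0.01132)² × 60 = 0.00769 W

Final answer: 0.00769 W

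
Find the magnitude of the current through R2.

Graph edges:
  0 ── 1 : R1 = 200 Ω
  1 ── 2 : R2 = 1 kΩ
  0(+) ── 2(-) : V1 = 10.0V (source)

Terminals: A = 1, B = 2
Nodal analysis, taking node 2 as the 0 V reference.
Source V1 fixes V_0 = 10 V.
KCL at each unknown node (sum of currents leaving = 0; resistances in Ω):
  Node 1: (V_1 - 10)/200 + (V_1 - 0)/1000 = 0
Collecting terms: 0.006 × V_1 = 0.05  =>  V_1 = 8.333 V
I_R2 = (V_1 - V_2)/R2 = (8.333 - 0)/1000 = 0.008333 A
|I_R2| = 0.008333 A

Final answer: |I_R2| = 0.008333 A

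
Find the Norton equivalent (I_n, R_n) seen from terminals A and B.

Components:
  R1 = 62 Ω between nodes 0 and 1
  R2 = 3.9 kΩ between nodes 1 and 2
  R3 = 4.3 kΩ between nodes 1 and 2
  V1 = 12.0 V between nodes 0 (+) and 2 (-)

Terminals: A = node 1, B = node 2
Find the Thévenin equivalent first; then I_n = V_th/R_th and R_n = R_th.
Step 1 — V_th is the open-circuit voltage V_A - V_B (nothing connected across the terminals).
Nodal analysis, taking node 2 as the 0 V reference.
Source V1 fixes V_0 = 12 V.
KCL at each unknown node (sum of currents leaving = 0; resistances in Ω):
  Node 1: (V_1 - 12)/62 + (V_1 - 0)/3900 + (V_1 - 0)/4300 = 0
Collecting terms: 0.01662 × V_1 = 0.1935  =>  V_1 = 11.65 V
V_th = V_1 - V_2 = 11.65 - 0 = 11.65 V
Step 2 — R_th: zero the source — replace V1 by a short circuit (node 2 merges into node 0) — and find the resistance seen between A (node 1) and B (node 0).
Reduce the network between node 1 (A) and node 0 (B) by series/parallel combination:
  Rp1 = R1 ‖ R2 ‖ R3 (parallel, all between nodes 0 and 1) = 1/(1/62 + 1/3900 + 1/4300) = 60.18 Ω
R_th = 60.18 Ω
I_n = V_th/R_th = 11.65/60.18 = 0.1935 A, and R_n = R_th = 60.18 Ω

Final answer: I_n = 0.1935 A, R_n = 60.18 Ω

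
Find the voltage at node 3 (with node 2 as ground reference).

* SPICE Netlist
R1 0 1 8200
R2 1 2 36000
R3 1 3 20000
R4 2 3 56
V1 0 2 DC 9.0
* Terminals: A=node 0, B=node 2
Nodal analysis, taking node 2 as the 0 V reference.
Source V1 fixes V_0 = 9 V.
KCL at each unknown node (sum of currents leaving = 0; resistances in Ω):
  Node 1: (V_1 - 9)/8200 + (V_1 - 0)/36000 + (V_1 - V_3)/20000 = 0
  Node 3: (V_3 - V_1)/20000 + (V_3 - 0)/56 = 0
Collecting terms (coefficients in siemens):
  0.0001997·V_1 - 0.00005·V_3 = 0.001098
  0.01791·V_3 - 0.00005·V_1 = 0
Determinant D = (0.0001997)(0.01791) - (-0.00005)(-0.00005) = 0.000003574
V_1 = [(0.001098)(0.01791) - (-0.00005)(0)]/D = 5.499 V
V_3 = [(0.0001997)(0) - (0.001098)(-0.00005)]/D = 0.01535 V
The requested potential is V_3 = 0.01535 V.

Final answer: V_3 = 0.01535 V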